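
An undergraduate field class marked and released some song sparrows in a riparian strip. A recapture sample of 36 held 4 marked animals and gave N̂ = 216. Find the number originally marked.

From N = M·C/R: M = N·R / C = 216·4 / 36 = 864 / 36 = 24.

M = 24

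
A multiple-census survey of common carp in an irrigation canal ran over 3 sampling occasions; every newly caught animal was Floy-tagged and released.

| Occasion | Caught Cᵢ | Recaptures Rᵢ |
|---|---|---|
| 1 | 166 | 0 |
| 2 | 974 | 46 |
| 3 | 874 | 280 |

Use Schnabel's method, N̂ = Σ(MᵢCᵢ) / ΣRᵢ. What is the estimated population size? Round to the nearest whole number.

N ≈ 3429

Marked at large before each occasion: Mᵢ = Σⱼ<ᵢ (Cⱼ − Rⱼ) → M1=0, M2=166, M3=1094
Σ MᵢCᵢ = 0·166 + 166·974 + 1094·874 = 0 + 161684 + 956156 = 1117840
Σ Rᵢ = 0 + 46 + 280 = 326
N̂ = 1117840 / 326 ≈ 3429.0 → 3429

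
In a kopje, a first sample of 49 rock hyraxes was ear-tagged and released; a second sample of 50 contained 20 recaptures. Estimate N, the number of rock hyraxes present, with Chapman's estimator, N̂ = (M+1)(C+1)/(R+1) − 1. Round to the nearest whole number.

N̂ = (49+1)(50+1)/(20+1) − 1 = 50·51/21 − 1
= 2550/21 − 1 ≈ 121.4 − 1 ≈ 120.4 → 120

N ≈ 120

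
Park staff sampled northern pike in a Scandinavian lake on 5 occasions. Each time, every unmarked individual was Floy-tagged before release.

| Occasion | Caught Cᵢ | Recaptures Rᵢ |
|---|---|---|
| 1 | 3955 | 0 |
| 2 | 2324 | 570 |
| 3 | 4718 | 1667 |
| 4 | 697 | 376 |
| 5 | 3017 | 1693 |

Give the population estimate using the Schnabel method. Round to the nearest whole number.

Marked at large before each occasion: Mᵢ = Σⱼ<ᵢ (Cⱼ − Rⱼ) → M1=0, M2=3955, M3=5709, M4=8760, M5=9081
Σ MᵢCᵢ = 0·3955 + 3955·2324 + 5709·4718 + 8760·697 + 9081·3017 = 0 + 9191420 + 26935062 + 6105720 + 27397377 = 69629579
Σ Rᵢ = 0 + 570 + 1667 + 376 + 1693 = 4306
N̂ = 69629579 / 4306 ≈ 16170.4 → 16170

N ≈ 16,170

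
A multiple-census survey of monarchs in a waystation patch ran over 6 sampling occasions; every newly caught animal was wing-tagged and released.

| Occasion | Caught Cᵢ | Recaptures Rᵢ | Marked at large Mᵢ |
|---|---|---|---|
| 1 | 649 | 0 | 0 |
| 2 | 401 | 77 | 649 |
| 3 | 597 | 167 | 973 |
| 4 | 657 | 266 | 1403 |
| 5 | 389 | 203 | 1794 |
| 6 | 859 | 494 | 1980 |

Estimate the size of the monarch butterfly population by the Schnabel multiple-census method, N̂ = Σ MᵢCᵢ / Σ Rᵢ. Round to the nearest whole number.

Σ MᵢCᵢ = 0·649 + 649·401 + 973·597 + 1403·657 + 1794·389 + 1980·859 = 0 + 260249 + 580881 + 921771 + 697866 + 1700820 = 4161587
Σ Rᵢ = 0 + 77 + 167 + 266 + 203 + 494 = 1207
N̂ = 4161587 / 1207 ≈ 3447.9 → 3448

N ≈ 3448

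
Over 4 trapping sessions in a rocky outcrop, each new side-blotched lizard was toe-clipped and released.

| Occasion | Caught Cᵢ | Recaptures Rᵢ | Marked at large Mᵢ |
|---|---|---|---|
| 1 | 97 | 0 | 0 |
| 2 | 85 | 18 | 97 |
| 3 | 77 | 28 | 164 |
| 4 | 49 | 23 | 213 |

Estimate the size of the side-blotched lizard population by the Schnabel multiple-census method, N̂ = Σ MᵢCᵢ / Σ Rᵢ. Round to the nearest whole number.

N ≈ 454

Σ MᵢCᵢ = 0·97 + 97·85 + 164·77 + 213·49 = 0 + 8245 + 12628 + 10437 = 31310
Σ Rᵢ = 0 + 18 + 28 + 23 = 69
N̂ = 31310 / 69 ≈ 453.8 → 454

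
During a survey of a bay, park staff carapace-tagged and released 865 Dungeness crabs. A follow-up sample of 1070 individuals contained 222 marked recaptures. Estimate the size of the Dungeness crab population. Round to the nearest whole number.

N ≈ 4169

Lincoln-Petersen assumes M/N = R/C, so N = M·C / R.
N = (865 × 1070) / 222 = 925550 / 222 ≈ 4169.1 → 4169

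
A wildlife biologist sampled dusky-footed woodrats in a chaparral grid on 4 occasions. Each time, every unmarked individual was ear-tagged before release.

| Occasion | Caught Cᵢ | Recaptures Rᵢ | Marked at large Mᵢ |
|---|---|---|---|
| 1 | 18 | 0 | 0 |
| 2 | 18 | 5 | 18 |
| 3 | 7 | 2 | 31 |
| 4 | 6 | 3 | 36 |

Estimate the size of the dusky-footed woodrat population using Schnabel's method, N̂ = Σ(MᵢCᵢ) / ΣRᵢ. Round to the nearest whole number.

N ≈ 76

Σ MᵢCᵢ = 0·18 + 18·18 + 31·7 + 36·6 = 0 + 324 + 217 + 216 = 757
Σ Rᵢ = 0 + 5 + 2 + 3 = 10
N̂ = 757 / 10 ≈ 75.7 → 76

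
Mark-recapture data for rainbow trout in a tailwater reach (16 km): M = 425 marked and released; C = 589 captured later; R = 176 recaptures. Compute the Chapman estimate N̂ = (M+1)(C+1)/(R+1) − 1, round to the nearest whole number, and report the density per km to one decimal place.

density ≈ 88.7 rainbow trout per km

N̂ = 426·590/177 − 1 = 251340/177 − 1 = 1419
Density = N̂ / area = 1419 / 16 ≈ 88.69 → 88.7 per km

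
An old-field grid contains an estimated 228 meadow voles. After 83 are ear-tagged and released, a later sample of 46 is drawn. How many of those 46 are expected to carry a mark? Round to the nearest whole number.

expected recaptures ≈ 17

Expected recaptures E[R] = M·C / N.
E[R] = 83 × 46 / 228 = 3818 / 228 ≈ 16.7 → 17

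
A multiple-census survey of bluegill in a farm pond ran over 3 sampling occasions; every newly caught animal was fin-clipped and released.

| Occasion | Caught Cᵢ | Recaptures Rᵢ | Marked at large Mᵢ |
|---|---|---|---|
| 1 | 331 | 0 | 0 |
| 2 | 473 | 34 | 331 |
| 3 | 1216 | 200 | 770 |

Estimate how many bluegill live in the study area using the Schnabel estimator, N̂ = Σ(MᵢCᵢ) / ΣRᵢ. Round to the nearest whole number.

Σ MᵢCᵢ = 0·331 + 331·473 + 770·1216 = 0 + 156563 + 936320 = 1092883
Σ Rᵢ = 0 + 34 + 200 = 234
N̂ = 1092883 / 234 ≈ 4670.4 → 4670

N ≈ 4670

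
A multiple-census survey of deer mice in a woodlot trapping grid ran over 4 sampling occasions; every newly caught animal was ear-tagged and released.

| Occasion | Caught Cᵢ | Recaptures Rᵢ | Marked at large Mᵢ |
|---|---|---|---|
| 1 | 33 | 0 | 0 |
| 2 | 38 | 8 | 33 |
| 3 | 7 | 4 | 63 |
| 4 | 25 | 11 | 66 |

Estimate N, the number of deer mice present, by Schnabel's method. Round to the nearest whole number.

Σ MᵢCᵢ = 0·33 + 33·38 + 63·7 + 66·25 = 0 + 1254 + 441 + 1650 = 3345
Σ Rᵢ = 0 + 8 + 4 + 11 = 23
N̂ = 3345 / 23 ≈ 145.4 → 145

N ≈ 145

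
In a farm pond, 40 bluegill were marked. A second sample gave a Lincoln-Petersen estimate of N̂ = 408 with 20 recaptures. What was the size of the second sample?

From N = M·C/R: C = N·R / M = 408·20 / 40 = 8160 / 40 = 204.

C = 204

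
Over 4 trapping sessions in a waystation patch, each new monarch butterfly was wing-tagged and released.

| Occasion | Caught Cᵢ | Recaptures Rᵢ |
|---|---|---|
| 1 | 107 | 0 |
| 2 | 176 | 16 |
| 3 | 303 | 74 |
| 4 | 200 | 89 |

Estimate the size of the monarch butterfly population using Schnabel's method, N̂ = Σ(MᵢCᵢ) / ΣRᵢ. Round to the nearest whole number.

Marked at large before each occasion: Mᵢ = Σⱼ<ᵢ (Cⱼ − Rⱼ) → M1=0, M2=107, M3=267, M4=496
Σ MᵢCᵢ = 0·107 + 107·176 + 267·303 + 496·200 = 0 + 18832 + 80901 + 99200 = 198933
Σ Rᵢ = 0 + 16 + 74 + 89 = 179
N̂ = 198933 / 179 ≈ 1111.4 → 1111

N ≈ 1111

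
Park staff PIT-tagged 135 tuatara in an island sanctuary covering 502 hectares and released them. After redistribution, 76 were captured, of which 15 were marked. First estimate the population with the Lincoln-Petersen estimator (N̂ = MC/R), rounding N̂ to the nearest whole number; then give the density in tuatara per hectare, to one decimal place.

N̂ = 135·76/15 = 10260/15 = 684
Density = N̂ / area = 684 / 502 ≈ 1.36 → 1.4 per hectare

density ≈ 1.4 tuatara per hectare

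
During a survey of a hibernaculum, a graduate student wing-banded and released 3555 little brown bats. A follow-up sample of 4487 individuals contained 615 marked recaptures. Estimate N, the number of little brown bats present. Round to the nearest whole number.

N ≈ 25,937

The marked fraction in the recapture sample should equal the marked fraction in the population: 615/4487 = 3555/N.
N = (3555 × 4487) / 615 = 15951285 / 615 ≈ 25937.0 → 25937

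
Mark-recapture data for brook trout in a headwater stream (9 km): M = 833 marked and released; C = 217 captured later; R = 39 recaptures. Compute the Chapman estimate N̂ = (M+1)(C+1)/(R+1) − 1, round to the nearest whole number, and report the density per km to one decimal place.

density ≈ 504.9 brook trout per km

N̂ = 834·218/40 − 1 = 181812/40 − 1 ≈ 4544.3 → 4544
Density = N̂ / area = 4544 / 9 ≈ 504.89 → 504.9 per km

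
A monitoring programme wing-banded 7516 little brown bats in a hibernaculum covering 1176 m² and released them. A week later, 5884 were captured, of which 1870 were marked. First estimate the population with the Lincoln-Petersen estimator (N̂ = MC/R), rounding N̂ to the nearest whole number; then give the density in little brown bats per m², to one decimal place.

N̂ = 7516·5884/1870 = 44224144/1870 ≈ 23649.3 → 23649
Density = N̂ / area = 23649 / 1176 ≈ 20.11 → 20.1 per m²

density ≈ 20.1 little brown bats per m²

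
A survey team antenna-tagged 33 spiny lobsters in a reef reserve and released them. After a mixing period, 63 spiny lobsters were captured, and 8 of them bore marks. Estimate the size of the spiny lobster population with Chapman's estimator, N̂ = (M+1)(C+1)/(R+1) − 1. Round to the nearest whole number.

N̂ = (33+1)(63+1)/(8+1) − 1 = 34·64/9 − 1
= 2176/9 − 1 ≈ 241.8 − 1 ≈ 240.8 → 241

N ≈ 241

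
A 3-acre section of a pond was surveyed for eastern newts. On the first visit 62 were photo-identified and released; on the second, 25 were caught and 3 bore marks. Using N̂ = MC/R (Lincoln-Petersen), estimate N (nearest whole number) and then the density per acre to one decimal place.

density ≈ 172.3 eastern newts per acre

N̂ = 62·25/3 = 1550/3 ≈ 516.7 → 517
Density = N̂ / area = 517 / 3 ≈ 172.33 → 172.3 per acre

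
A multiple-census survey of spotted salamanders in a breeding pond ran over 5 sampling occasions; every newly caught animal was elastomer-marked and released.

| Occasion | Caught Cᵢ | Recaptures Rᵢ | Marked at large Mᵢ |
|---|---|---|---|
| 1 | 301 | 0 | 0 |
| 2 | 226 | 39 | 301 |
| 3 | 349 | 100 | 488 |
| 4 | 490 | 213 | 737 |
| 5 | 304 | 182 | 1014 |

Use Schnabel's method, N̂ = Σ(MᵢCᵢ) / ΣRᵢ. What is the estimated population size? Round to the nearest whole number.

N ≈ 1700

Σ MᵢCᵢ = 0·301 + 301·226 + 488·349 + 737·490 + 1014·304 = 0 + 68026 + 170312 + 361130 + 308256 = 907724
Σ Rᵢ = 0 + 39 + 100 + 213 + 182 = 534
N̂ = 907724 / 534 ≈ 1699.9 → 1700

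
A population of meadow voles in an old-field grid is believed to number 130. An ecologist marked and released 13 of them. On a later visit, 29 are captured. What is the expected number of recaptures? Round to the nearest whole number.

Expected recaptures E[R] = M·C / N.
E[R] = 13 × 29 / 130 = 377 / 130 ≈ 2.9 → 3

expected recaptures ≈ 3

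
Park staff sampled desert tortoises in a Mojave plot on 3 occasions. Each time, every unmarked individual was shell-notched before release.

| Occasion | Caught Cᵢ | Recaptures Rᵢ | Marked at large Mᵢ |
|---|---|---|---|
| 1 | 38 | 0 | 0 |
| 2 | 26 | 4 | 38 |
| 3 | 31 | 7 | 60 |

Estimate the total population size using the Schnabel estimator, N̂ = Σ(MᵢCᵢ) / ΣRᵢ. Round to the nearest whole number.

N ≈ 259

Σ MᵢCᵢ = 0·38 + 38·26 + 60·31 = 0 + 988 + 1860 = 2848
Σ Rᵢ = 0 + 4 + 7 = 11
N̂ = 2848 / 11 ≈ 258.9 → 259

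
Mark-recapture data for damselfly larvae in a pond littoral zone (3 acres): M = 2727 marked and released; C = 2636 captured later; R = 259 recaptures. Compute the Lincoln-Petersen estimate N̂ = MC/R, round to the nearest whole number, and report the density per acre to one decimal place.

N̂ = 2727·2636/259 = 7188372/259 ≈ 27754.3 → 27754
Density = N̂ / area = 27754 / 3 ≈ 9251.33 → 9251.3 per acre

density ≈ 9251.3 damselfly larvae per acre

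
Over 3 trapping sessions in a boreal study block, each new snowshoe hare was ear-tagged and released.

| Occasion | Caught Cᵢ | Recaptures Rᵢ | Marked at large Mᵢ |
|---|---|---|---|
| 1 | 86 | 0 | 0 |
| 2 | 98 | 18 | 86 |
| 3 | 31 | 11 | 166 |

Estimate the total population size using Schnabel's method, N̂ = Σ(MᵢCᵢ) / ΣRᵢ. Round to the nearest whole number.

N ≈ 468

Σ MᵢCᵢ = 0·86 + 86·98 + 166·31 = 0 + 8428 + 5146 = 13574
Σ Rᵢ = 0 + 18 + 11 = 29
N̂ = 13574 / 29 ≈ 468.1 → 468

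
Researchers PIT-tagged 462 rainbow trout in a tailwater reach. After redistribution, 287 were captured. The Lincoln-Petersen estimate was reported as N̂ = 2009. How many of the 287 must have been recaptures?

R = 66

From N = M·C/R: R = M·C / N = 462·287 / 2009 = 132594 / 2009 = 66.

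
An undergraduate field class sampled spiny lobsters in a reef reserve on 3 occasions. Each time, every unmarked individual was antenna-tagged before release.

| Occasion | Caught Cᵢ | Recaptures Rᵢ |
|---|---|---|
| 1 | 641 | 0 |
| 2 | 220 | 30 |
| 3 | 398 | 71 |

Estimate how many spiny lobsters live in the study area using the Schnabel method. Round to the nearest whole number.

Marked at large before each occasion: Mᵢ = Σⱼ<ᵢ (Cⱼ − Rⱼ) → M1=0, M2=641, M3=831
Σ MᵢCᵢ = 0·641 + 641·220 + 831·398 = 0 + 141020 + 330738 = 471758
Σ Rᵢ = 0 + 30 + 71 = 101
N̂ = 471758 / 101 ≈ 4670.9 → 4671

N ≈ 4671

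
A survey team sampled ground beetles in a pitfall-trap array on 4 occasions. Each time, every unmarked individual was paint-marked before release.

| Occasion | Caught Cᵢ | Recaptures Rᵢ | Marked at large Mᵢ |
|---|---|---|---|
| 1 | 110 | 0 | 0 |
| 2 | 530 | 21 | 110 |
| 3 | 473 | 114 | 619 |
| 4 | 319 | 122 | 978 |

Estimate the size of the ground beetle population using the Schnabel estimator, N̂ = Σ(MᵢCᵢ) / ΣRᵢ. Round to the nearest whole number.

N ≈ 2580

Σ MᵢCᵢ = 0·110 + 110·530 + 619·473 + 978·319 = 0 + 58300 + 292787 + 311982 = 663069
Σ Rᵢ = 0 + 21 + 114 + 122 = 257
N̂ = 663069 / 257 ≈ 2580.0 → 2580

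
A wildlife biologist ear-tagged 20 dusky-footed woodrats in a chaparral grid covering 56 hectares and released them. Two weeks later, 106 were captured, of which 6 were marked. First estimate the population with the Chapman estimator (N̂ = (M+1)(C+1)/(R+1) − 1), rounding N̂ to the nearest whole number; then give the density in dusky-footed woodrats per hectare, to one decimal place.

N̂ = 21·107/7 − 1 = 2247/7 − 1 = 320
Density = N̂ / area = 320 / 56 ≈ 5.71 → 5.7 per hectare

density ≈ 5.7 dusky-footed woodrats per hectare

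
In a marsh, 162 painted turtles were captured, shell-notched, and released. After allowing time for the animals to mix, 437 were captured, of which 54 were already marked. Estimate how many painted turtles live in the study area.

Lincoln-Petersen assumes M/N = R/C, so N = M·C / R.
N = (162 × 437) / 54 = 70794 / 54 = 1311

N = 1311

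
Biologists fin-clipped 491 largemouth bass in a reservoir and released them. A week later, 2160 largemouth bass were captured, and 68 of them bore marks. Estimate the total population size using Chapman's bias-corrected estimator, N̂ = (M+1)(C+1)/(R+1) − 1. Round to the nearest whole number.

N̂ = (491+1)(2160+1)/(68+1) − 1 = 492·2161/69 − 1
= 1063212/69 − 1 ≈ 15408.9 − 1 ≈ 15407.9 → 15408

N ≈ 15,408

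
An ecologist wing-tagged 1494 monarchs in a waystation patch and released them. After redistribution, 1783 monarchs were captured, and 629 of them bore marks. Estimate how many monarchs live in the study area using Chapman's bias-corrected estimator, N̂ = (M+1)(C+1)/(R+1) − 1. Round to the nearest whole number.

N̂ = (1494+1)(1783+1)/(629+1) − 1 = 1495·1784/630 − 1
= 2667080/630 − 1 ≈ 4233.46 − 1 ≈ 4232.46 → 4232

N ≈ 4232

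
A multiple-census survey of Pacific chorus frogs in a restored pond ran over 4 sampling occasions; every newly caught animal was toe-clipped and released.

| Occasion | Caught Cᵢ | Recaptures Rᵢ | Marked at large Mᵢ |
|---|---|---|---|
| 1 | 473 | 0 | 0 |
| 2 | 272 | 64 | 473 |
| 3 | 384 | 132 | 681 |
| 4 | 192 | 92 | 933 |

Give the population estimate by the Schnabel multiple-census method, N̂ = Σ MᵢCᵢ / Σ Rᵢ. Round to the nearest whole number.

Σ MᵢCᵢ = 0·473 + 473·272 + 681·384 + 933·192 = 0 + 128656 + 261504 + 179136 = 569296
Σ Rᵢ = 0 + 64 + 132 + 92 = 288
N̂ = 569296 / 288 ≈ 1976.7 → 1977

N ≈ 1977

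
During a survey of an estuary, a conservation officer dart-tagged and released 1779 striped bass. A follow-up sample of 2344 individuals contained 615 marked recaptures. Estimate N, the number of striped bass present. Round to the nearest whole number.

The marked fraction in the recapture sample should equal the marked fraction in the population: 615/2344 = 1779/N.
N = (1779 × 2344) / 615 = 4169976 / 615 ≈ 6780.4 → 6780

N ≈ 6780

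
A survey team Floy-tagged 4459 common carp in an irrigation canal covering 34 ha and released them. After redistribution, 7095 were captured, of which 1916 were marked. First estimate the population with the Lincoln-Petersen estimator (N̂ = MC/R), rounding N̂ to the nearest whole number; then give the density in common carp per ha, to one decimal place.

N̂ = 4459·7095/1916 = 31636605/1916 ≈ 16511.8 → 16512
Density = N̂ / area = 16512 / 34 ≈ 485.647 → 485.6 per ha

density ≈ 485.6 common carp per ha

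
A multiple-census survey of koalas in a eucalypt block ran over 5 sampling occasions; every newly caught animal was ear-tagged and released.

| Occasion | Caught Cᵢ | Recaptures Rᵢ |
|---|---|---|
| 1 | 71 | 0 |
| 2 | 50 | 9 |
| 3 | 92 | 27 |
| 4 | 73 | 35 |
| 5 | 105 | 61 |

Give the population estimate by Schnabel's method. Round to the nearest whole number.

N ≈ 374

Marked at large before each occasion: Mᵢ = Σⱼ<ᵢ (Cⱼ − Rⱼ) → M1=0, M2=71, M3=112, M4=177, M5=215
Σ MᵢCᵢ = 0·71 + 71·50 + 112·92 + 177·73 + 215·105 = 0 + 3550 + 10304 + 12921 + 22575 = 49350
Σ Rᵢ = 0 + 9 + 27 + 35 + 61 = 132
N̂ = 49350 / 132 ≈ 373.9 → 374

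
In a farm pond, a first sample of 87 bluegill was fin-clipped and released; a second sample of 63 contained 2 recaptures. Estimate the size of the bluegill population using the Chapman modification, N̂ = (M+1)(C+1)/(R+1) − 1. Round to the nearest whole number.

N̂ = (87+1)(63+1)/(2+1) − 1 = 88·64/3 − 1
= 5632/3 − 1 ≈ 1877.3 − 1 ≈ 1876.3 → 1876

N ≈ 1876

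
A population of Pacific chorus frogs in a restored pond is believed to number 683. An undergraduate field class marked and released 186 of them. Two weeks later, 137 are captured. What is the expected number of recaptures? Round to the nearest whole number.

Expected recaptures E[R] = M·C / N.
E[R] = 186 × 137 / 683 = 25482 / 683 ≈ 37.3 → 37

expected recaptures ≈ 37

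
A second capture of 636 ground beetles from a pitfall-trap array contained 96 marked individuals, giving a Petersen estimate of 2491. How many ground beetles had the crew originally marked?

M = 376

From N = M·C/R: M = N·R / C = 2491·96 / 636 = 239136 / 636 = 376.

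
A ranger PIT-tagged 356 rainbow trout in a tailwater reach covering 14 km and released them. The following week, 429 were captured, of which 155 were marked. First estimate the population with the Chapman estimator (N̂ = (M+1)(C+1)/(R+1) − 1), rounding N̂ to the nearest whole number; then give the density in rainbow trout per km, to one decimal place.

density ≈ 70.2 rainbow trout per km

N̂ = 357·430/156 − 1 = 153510/156 − 1 ≈ 983.0 → 983
Density = N̂ / area = 983 / 14 ≈ 70.21 → 70.2 per km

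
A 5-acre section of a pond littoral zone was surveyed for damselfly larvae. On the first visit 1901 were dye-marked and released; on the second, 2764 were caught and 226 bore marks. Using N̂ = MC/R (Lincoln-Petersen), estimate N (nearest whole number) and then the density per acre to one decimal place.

density ≈ 4649.8 damselfly larvae per acre

N̂ = 1901·2764/226 = 5254364/226 ≈ 23249.4 → 23249
Density = N̂ / area = 23249 / 5 ≈ 4649.80 → 4649.8 per acre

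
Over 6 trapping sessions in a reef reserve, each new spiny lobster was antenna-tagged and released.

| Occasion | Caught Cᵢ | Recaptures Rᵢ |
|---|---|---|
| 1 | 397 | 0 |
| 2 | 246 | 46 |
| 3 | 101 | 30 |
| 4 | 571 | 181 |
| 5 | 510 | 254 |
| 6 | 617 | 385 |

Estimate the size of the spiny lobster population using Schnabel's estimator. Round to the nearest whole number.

N ≈ 2109

Marked at large before each occasion: Mᵢ = Σⱼ<ᵢ (Cⱼ − Rⱼ) → M1=0, M2=397, M3=597, M4=668, M5=1058, M6=1314
Σ MᵢCᵢ = 0·397 + 397·246 + 597·101 + 668·571 + 1058·510 + 1314·617 = 0 + 97662 + 60297 + 381428 + 539580 + 810738 = 1889705
Σ Rᵢ = 0 + 46 + 30 + 181 + 254 + 385 = 896
N̂ = 1889705 / 896 ≈ 2109.0 → 2109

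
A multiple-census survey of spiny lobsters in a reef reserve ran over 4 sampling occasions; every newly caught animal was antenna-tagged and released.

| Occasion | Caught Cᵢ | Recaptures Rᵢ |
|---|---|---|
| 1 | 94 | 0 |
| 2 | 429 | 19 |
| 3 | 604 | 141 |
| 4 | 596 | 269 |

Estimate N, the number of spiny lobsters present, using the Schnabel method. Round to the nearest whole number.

N ≈ 2147

Marked at large before each occasion: Mᵢ = Σⱼ<ᵢ (Cⱼ − Rⱼ) → M1=0, M2=94, M3=504, M4=967
Σ MᵢCᵢ = 0·94 + 94·429 + 504·604 + 967·596 = 0 + 40326 + 304416 + 576332 = 921074
Σ Rᵢ = 0 + 19 + 141 + 269 = 429
N̂ = 921074 / 429 ≈ 2147.0 → 2147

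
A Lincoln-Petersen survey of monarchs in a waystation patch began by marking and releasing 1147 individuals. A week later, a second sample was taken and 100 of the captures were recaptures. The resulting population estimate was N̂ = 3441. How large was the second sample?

From N = M·C/R: C = N·R / M = 3441·100 / 1147 = 344100 / 1147 = 300.

C = 300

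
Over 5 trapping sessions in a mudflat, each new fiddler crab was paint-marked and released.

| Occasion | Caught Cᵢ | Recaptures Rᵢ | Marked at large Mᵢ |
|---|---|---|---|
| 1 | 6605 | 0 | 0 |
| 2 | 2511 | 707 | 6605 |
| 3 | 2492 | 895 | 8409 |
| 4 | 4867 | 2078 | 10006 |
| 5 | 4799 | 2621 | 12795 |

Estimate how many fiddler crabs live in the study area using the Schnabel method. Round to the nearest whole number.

Σ MᵢCᵢ = 0·6605 + 6605·2511 + 8409·2492 + 10006·4867 + 12795·4799 = 0 + 16585155 + 20955228 + 48699202 + 61403205 = 147642790
Σ Rᵢ = 0 + 707 + 895 + 2078 + 2621 = 6301
N̂ = 147642790 / 6301 ≈ 23431.6 → 23432

N ≈ 23,432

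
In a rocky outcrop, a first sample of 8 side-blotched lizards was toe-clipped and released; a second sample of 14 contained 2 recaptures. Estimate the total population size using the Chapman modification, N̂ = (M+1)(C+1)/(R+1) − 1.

N = 44

N̂ = (8+1)(14+1)/(2+1) − 1 = 9·15/3 − 1
= 135/3 − 1 = 45 − 1 = 44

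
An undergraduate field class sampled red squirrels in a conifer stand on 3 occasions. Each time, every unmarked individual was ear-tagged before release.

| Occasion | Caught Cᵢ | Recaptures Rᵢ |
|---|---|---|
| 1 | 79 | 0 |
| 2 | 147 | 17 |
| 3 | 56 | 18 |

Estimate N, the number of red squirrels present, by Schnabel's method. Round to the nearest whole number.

N ≈ 666

Marked at large before each occasion: Mᵢ = Σⱼ<ᵢ (Cⱼ − Rⱼ) → M1=0, M2=79, M3=209
Σ MᵢCᵢ = 0·79 + 79·147 + 209·56 = 0 + 11613 + 11704 = 23317
Σ Rᵢ = 0 + 17 + 18 = 35
N̂ = 23317 / 35 ≈ 666.2 → 666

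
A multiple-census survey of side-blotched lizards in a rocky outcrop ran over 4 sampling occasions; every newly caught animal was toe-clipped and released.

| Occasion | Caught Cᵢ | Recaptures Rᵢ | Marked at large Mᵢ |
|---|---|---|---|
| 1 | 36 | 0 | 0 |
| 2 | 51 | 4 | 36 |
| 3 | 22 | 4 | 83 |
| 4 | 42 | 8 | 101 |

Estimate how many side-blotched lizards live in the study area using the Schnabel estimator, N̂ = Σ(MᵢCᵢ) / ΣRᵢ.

Σ MᵢCᵢ = 0·36 + 36·51 + 83·22 + 101·42 = 0 + 1836 + 1826 + 4242 = 7904
Σ Rᵢ = 0 + 4 + 4 + 8 = 16
N̂ = 7904 / 16 = 494

N = 494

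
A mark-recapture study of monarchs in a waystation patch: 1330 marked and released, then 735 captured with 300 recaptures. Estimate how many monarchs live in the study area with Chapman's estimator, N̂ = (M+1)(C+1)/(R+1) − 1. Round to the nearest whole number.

N̂ = (1330+1)(735+1)/(300+1) − 1 = 1331·736/301 − 1
= 979616/301 − 1 ≈ 3254.5 − 1 ≈ 3253.5 → 3254

N ≈ 3254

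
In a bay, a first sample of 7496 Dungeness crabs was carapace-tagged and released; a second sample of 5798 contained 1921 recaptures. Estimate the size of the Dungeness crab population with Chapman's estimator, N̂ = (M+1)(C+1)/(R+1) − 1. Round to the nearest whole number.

N ≈ 22,619

N̂ = (7496+1)(5798+1)/(1921+1) − 1 = 7497·5799/1922 − 1
= 43475103/1922 − 1 ≈ 22619.7 − 1 ≈ 22618.7 → 22619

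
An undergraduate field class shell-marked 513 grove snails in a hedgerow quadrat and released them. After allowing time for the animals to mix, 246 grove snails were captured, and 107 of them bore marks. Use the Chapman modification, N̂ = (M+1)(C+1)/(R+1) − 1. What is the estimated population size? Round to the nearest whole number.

N ≈ 1175

N̂ = (513+1)(246+1)/(107+1) − 1 = 514·247/108 − 1
= 126958/108 − 1 ≈ 1175.5 − 1 ≈ 1174.5 → 1175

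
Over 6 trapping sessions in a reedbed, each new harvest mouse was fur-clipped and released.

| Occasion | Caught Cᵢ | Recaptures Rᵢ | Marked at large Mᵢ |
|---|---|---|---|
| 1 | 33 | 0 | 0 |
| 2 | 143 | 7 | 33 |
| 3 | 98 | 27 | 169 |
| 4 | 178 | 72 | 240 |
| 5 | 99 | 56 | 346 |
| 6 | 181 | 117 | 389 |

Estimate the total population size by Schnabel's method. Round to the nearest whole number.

N ≈ 605

Σ MᵢCᵢ = 0·33 + 33·143 + 169·98 + 240·178 + 346·99 + 389·181 = 0 + 4719 + 16562 + 42720 + 34254 + 70409 = 168664
Σ Rᵢ = 0 + 7 + 27 + 72 + 56 + 117 = 279
N̂ = 168664 / 279 ≈ 604.5 → 605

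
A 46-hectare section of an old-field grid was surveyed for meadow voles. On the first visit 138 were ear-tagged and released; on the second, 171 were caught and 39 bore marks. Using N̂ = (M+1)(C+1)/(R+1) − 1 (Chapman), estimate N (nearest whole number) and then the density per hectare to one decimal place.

N̂ = 139·172/40 − 1 = 23908/40 − 1 ≈ 596.7 → 597
Density = N̂ / area = 597 / 46 ≈ 12.98 → 13.0 per hectare

density ≈ 13.0 meadow voles per hectare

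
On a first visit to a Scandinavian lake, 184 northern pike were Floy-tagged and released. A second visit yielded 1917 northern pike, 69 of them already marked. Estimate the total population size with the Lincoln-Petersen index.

If marked individuals mix randomly, R/C ≈ M/N, giving N ≈ M·C/R.
N = (184 × 1917) / 69 = 352728 / 69 = 5112

N = 5112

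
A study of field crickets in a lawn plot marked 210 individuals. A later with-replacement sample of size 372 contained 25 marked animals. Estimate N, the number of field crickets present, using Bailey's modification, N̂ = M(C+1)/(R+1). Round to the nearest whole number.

N̂ = 210·(372+1)/(25+1) = 210·373/26 = 78330/26 ≈ 3012.7 → 3013

N ≈ 3013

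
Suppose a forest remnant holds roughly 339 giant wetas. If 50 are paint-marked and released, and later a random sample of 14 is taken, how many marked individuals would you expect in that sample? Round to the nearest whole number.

The marked fraction of the population is 50/339, so in a sample of 14 expect C·(M/N) marked.
E[R] = 50 × 14 / 339 = 700 / 339 ≈ 2.1 → 2

expected recaptures ≈ 2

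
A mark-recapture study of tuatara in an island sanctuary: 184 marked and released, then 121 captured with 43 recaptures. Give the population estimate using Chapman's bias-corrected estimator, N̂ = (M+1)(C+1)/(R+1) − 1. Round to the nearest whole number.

N ≈ 512

N̂ = (184+1)(121+1)/(43+1) − 1 = 185·122/44 − 1
= 22570/44 − 1 ≈ 513.0 − 1 ≈ 512.0 → 512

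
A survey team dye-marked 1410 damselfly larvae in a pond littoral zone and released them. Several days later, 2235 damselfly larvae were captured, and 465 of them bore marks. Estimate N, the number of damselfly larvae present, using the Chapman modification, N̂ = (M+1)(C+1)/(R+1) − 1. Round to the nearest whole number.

N̂ = (1410+1)(2235+1)/(465+1) − 1 = 1411·2236/466 − 1
= 3154996/466 − 1 ≈ 6770.4 − 1 ≈ 6769.4 → 6769

N ≈ 6769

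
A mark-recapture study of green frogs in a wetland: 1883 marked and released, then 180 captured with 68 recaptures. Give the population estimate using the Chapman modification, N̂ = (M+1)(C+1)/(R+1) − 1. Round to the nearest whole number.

N ≈ 4941

N̂ = (1883+1)(180+1)/(68+1) − 1 = 1884·181/69 − 1
= 341004/69 − 1 ≈ 4942.1 − 1 ≈ 4941.1 → 4941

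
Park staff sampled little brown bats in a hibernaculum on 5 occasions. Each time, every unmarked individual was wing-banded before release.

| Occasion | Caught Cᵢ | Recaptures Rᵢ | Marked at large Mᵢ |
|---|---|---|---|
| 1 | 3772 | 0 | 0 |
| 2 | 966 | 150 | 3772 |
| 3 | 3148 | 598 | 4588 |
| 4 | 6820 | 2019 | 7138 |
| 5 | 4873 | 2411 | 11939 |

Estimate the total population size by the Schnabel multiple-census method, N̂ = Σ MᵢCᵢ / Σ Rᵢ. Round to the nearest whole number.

Σ MᵢCᵢ = 0·3772 + 3772·966 + 4588·3148 + 7138·6820 + 11939·4873 = 0 + 3643752 + 14443024 + 48681160 + 58178747 = 124946683
Σ Rᵢ = 0 + 150 + 598 + 2019 + 2411 = 5178
N̂ = 124946683 / 5178 ≈ 24130.3 → 24130

N ≈ 24,130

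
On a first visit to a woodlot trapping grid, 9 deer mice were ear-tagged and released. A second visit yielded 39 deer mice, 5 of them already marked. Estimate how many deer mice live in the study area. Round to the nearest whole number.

N ≈ 70

N = (9 × 39) / 5 = 351 / 5 ≈ 70.2 → 70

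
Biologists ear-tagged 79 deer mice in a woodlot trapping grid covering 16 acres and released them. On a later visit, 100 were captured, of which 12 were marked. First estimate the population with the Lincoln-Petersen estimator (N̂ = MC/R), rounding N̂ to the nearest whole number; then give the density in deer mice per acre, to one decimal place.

density ≈ 41.1 deer mice per acre

N̂ = 79·100/12 = 7900/12 ≈ 658.3 → 658
Density = N̂ / area = 658 / 16 ≈ 41.12 → 41.1 per acre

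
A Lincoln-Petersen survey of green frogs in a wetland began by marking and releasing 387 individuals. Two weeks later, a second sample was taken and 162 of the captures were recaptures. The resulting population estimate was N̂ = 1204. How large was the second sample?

C = 504

From N = M·C/R: C = N·R / M = 1204·162 / 387 = 195048 / 387 = 504.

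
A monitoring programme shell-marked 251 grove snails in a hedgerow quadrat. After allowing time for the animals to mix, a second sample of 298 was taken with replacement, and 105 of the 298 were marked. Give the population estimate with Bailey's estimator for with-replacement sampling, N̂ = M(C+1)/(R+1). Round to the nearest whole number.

N ≈ 708

N̂ = 251·(298+1)/(105+1) = 251·299/106 = 75049/106 ≈ 708.0 → 708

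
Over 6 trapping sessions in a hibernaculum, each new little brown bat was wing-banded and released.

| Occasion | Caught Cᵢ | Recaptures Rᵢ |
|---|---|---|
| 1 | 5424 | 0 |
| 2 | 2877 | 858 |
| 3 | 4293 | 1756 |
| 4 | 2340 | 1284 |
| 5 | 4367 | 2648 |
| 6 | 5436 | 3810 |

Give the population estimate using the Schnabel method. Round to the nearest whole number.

Marked at large before each occasion: Mᵢ = Σⱼ<ᵢ (Cⱼ − Rⱼ) → M1=0, M2=5424, M3=7443, M4=9980, M5=11036, M6=12755
Σ MᵢCᵢ = 0·5424 + 5424·2877 + 7443·4293 + 9980·2340 + 11036·4367 + 12755·5436 = 0 + 15604848 + 31952799 + 23353200 + 48194212 + 69336180 = 188441239
Σ Rᵢ = 0 + 858 + 1756 + 1284 + 2648 + 3810 = 10356
N̂ = 188441239 / 10356 ≈ 18196.3 → 18196

N ≈ 18,196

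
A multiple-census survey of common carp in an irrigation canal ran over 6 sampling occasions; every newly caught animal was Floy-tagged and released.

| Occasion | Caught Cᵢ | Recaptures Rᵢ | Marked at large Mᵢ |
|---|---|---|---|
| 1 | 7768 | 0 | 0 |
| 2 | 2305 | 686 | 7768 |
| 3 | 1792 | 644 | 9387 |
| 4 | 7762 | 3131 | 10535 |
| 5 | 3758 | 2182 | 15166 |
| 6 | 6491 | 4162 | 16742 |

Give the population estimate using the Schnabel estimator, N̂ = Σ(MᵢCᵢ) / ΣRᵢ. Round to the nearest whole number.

N ≈ 26,114

Σ MᵢCᵢ = 0·7768 + 7768·2305 + 9387·1792 + 10535·7762 + 15166·3758 + 16742·6491 = 0 + 17905240 + 16821504 + 81772670 + 56993828 + 108672322 = 282165564
Σ Rᵢ = 0 + 686 + 644 + 3131 + 2182 + 4162 = 10805
N̂ = 282165564 / 10805 ≈ 26114.4 → 26114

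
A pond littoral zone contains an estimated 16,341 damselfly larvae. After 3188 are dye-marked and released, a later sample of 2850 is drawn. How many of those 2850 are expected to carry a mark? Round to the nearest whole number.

Expected recaptures E[R] = M·C / N.
E[R] = 3188 × 2850 / 16341 = 9085800 / 16341 ≈ 556.0 → 556

expected recaptures ≈ 556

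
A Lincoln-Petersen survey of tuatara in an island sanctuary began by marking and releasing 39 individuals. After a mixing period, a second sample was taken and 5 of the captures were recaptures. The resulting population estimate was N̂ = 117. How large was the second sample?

C = 15

From N = M·C/R: C = N·R / M = 117·5 / 39 = 585 / 39 = 15.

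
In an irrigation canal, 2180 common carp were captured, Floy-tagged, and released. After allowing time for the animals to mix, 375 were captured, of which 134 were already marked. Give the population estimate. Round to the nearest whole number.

N ≈ 6101

N = (2180 × 375) / 134 = 817500 / 134 ≈ 6100.7 → 6101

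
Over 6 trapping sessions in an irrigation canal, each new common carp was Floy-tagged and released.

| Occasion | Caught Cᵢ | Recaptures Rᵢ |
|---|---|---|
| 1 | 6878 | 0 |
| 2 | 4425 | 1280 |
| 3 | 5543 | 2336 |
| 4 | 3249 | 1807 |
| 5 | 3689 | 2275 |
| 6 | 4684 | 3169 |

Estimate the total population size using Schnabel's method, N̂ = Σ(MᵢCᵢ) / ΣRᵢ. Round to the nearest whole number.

N ≈ 23,783

Marked at large before each occasion: Mᵢ = Σⱼ<ᵢ (Cⱼ − Rⱼ) → M1=0, M2=6878, M3=10023, M4=13230, M5=14672, M6=16086
Σ MᵢCᵢ = 0·6878 + 6878·4425 + 10023·5543 + 13230·3249 + 14672·3689 + 16086·4684 = 0 + 30435150 + 55557489 + 42984270 + 54125008 + 75346824 = 258448741
Σ Rᵢ = 0 + 1280 + 2336 + 1807 + 2275 + 3169 = 10867
N̂ = 258448741 / 10867 ≈ 23782.9 → 23783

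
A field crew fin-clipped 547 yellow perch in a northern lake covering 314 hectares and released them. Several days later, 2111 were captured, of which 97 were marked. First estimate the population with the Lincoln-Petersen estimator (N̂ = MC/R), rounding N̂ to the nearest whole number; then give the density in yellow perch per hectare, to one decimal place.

density ≈ 37.9 yellow perch per hectare

N̂ = 547·2111/97 = 1154717/97 ≈ 11904.3 → 11904
Density = N̂ / area = 11904 / 314 ≈ 37.91 → 37.9 per hectare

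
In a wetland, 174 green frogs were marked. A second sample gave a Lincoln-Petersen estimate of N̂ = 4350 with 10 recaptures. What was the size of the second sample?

C = 250

From N = M·C/R: C = N·R / M = 4350·10 / 174 = 43500 / 174 = 250.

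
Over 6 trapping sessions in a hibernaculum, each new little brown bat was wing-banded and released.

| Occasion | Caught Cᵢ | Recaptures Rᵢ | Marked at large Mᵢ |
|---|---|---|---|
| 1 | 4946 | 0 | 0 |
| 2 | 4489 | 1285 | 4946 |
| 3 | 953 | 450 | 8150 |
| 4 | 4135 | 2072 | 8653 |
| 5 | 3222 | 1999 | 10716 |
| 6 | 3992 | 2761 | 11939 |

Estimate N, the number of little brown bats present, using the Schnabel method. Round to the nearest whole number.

N ≈ 17,268

Σ MᵢCᵢ = 0·4946 + 4946·4489 + 8150·953 + 8653·4135 + 10716·3222 + 11939·3992 = 0 + 22202594 + 7766950 + 35780155 + 34526952 + 47660488 = 147937139
Σ Rᵢ = 0 + 1285 + 450 + 2072 + 1999 + 2761 = 8567
N̂ = 147937139 / 8567 ≈ 17268.3 → 17268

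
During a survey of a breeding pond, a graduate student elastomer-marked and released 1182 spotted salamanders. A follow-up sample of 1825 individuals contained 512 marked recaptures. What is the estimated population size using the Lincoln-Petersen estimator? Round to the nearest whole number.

N ≈ 4213

N = (1182 × 1825) / 512 = 2157150 / 512 ≈ 4213.2 → 4213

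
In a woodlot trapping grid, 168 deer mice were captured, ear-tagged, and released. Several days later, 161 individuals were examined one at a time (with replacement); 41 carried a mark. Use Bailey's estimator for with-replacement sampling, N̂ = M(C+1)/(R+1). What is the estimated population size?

N = 648

N̂ = 168·(161+1)/(41+1) = 168·162/42 = 27216/42 = 648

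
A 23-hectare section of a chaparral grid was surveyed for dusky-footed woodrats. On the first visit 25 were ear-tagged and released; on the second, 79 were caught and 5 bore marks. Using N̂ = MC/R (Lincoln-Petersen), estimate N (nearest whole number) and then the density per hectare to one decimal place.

density ≈ 17.2 dusky-footed woodrats per hectare

N̂ = 25·79/5 = 1975/5 = 395
Density = N̂ / area = 395 / 23 ≈ 17.17 → 17.2 per hectare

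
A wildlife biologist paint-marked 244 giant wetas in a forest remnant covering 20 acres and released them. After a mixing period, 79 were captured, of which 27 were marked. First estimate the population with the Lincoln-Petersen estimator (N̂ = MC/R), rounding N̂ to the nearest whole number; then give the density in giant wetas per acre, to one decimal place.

N̂ = 244·79/27 = 19276/27 ≈ 713.9 → 714
Density = N̂ / area = 714 / 20 ≈ 35.70 → 35.7 per acre

density ≈ 35.7 giant wetas per acre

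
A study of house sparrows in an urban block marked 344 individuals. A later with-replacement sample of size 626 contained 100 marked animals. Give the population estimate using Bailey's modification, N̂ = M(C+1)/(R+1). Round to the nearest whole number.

N ≈ 2136

N̂ = 344·(626+1)/(100+1) = 344·627/101 = 215688/101 ≈ 2135.5 → 2136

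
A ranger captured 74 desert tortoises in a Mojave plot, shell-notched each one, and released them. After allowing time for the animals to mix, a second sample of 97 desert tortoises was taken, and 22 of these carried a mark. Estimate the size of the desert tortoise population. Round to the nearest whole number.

N ≈ 326

N = (74 × 97) / 22 = 7178 / 22 ≈ 326.3 → 326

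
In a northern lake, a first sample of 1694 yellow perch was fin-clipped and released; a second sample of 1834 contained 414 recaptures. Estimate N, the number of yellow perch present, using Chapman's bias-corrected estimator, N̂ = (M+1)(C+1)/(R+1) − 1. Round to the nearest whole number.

N̂ = (1694+1)(1834+1)/(414+1) − 1 = 1695·1835/415 − 1
= 3110325/415 − 1 ≈ 7494.8 − 1 ≈ 7493.8 → 7494

N ≈ 7494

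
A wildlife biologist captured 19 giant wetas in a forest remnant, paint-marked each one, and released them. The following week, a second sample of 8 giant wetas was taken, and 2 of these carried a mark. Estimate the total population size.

If marked individuals mix randomly, R/C ≈ M/N, giving N ≈ M·C/R.
N = (19 × 8) / 2 = 152 / 2 = 76

N = 76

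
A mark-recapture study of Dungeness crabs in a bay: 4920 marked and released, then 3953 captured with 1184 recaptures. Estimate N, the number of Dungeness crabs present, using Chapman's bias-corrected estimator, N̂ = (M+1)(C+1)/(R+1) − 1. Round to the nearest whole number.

N̂ = (4920+1)(3953+1)/(1184+1) − 1 = 4921·3954/1185 − 1
= 19457634/1185 − 1 ≈ 16419.9 − 1 ≈ 16418.9 → 16419

N ≈ 16,419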